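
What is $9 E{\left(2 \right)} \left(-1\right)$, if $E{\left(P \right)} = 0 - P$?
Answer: $18$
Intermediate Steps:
$E{\left(P \right)} = - P$
$9 E{\left(2 \right)} \left(-1\right) = 9 \left(\left(-1\right) 2\right) \left(-1\right) = 9 \left(-2\right) \left(-1\right) = \left(-18\right) \left(-1\right) = 18$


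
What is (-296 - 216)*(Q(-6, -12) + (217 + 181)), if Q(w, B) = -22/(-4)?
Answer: -206592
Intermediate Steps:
Q(w, B) = 11/2 (Q(w, B) = -22*(-¼) = 11/2)
(-296 - 216)*(Q(-6, -12) + (217 + 181)) = (-296 - 216)*(11/2 + (217 + 181)) = -512*(11/2 + 398) = -512*807/2 = -206592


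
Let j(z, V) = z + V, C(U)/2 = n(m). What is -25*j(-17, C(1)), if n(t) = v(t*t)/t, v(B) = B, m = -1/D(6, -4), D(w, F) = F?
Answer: 825/2 ≈ 412.50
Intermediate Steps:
m = ¼ (m = -1/(-4) = -1*(-¼) = ¼ ≈ 0.25000)
n(t) = t (n(t) = (t*t)/t = t²/t = t)
C(U) = ½ (C(U) = 2*(¼) = ½)
j(z, V) = V + z
-25*j(-17, C(1)) = -25*(½ - 17) = -25*(-33/2) = 825/2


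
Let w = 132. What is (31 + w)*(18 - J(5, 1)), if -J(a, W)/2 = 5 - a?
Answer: 2934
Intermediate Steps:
J(a, W) = -10 + 2*a (J(a, W) = -2*(5 - a) = -10 + 2*a)
(31 + w)*(18 - J(5, 1)) = (31 + 132)*(18 - (-10 + 2*5)) = 163*(18 - (-10 + 10)) = 163*(18 - 1*0) = 163*(18 + 0) = 163*18 = 2934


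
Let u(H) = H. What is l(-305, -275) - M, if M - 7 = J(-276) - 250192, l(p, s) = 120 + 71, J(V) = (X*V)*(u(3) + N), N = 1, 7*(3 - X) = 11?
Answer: 1763672/7 ≈ 2.5195e+5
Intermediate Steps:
X = 10/7 (X = 3 - ⅐*11 = 3 - 11/7 = 10/7 ≈ 1.4286)
J(V) = 40*V/7 (J(V) = (10*V/7)*(3 + 1) = (10*V/7)*4 = 40*V/7)
l(p, s) = 191
M = -1762335/7 (M = 7 + ((40/7)*(-276) - 250192) = 7 + (-11040/7 - 250192) = 7 - 1762384/7 = -1762335/7 ≈ -2.5176e+5)
l(-305, -275) - M = 191 - 1*(-1762335/7) = 191 + 1762335/7 = 1763672/7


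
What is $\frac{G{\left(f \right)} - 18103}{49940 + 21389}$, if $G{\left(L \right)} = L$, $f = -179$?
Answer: $- \frac{18282}{71329} \approx -0.25631$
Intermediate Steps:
$\frac{G{\left(f \right)} - 18103}{49940 + 21389} = \frac{-179 - 18103}{49940 + 21389} = - \frac{18282}{71329}$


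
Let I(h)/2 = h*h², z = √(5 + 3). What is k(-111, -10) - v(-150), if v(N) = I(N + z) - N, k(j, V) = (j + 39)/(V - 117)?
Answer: 858145422/127 - 270032*√2 ≈ 6.3752e+6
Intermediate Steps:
z = 2*√2 (z = √8 = 2*√2 ≈ 2.8284)
I(h) = 2*h³ (I(h) = 2*(h*h²) = 2*h³)
k(j, V) = (39 + j)/(-117 + V)
v(N) = -N + 2*(N + 2*√2)³ (v(N) = 2*(N + 2*√2)³ - N = -N + 2*(N + 2*√2)³)
k(-111, -10) - v(-150) = (39 - 111)/(-117 - 10) - (-1*(-150) + 2*(-150 + 2*√2)³) = -72/(-127) - (150 + 2*(-150 + 2*√2)³) = -1/127*(-72) + (-150 - 2*(-150 + 2*√2)³) = 72/127 + (-150 - 2*(-150 + 2*√2)³) = -18978/127 - 2*(-150 + 2*√2)³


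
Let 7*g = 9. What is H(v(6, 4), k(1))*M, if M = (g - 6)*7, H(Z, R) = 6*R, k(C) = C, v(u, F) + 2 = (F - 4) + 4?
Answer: -198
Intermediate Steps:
g = 9/7 (g = (⅐)*9 = 9/7 ≈ 1.2857)
v(u, F) = -2 + F (v(u, F) = -2 + ((F - 4) + 4) = -2 + ((-4 + F) + 4) = -2 + F)
M = -33 (M = (9/7 - 6)*7 = -33/7*7 = -33)
H(v(6, 4), k(1))*M = (6*1)*(-33) = 6*(-33) = -198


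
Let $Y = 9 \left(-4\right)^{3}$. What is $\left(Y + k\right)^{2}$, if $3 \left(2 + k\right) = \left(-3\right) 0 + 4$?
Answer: $\frac{2992900}{9} \approx 3.3254 \cdot 10^{5}$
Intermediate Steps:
$Y = -576$ ($Y = 9 \left(-64\right) = -576$)
$k = - \frac{2}{3}$ ($k = -2 + \frac{\left(-3\right) 0 + 4}{3} = -2 + \frac{0 + 4}{3} = -2 + \frac{1}{3} \cdot 4 = -2 + \frac{4}{3} = - \frac{2}{3} \approx -0.66667$)
$\left(Y + k\right)^{2} = \left(-576 - \frac{2}{3}\right)^{2} = \left(- \frac{1730}{3}\right)^{2} = \frac{2992900}{9}$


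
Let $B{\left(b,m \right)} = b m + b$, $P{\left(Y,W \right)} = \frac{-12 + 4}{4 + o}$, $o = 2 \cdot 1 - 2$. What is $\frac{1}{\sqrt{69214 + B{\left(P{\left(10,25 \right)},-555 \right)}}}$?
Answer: $\frac{\sqrt{70322}}{70322} \approx 0.003771$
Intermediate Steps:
$o = 0$ ($o = 2 - 2 = 0$)
$P{\left(Y,W \right)} = -2$ ($P{\left(Y,W \right)} = \frac{-12 + 4}{4 + 0} = - \frac{8}{4} = \left(-8\right) \frac{1}{4} = -2$)
$B{\left(b,m \right)} = b + b m$
$\frac{1}{\sqrt{69214 + B{\left(P{\left(10,25 \right)},-555 \right)}}} = \frac{1}{\sqrt{69214 - 2 \left(1 - 555\right)}} = \frac{1}{\sqrt{69214 - -1108}} = \frac{1}{\sqrt{69214 + 1108}} = \frac{1}{\sqrt{70322}} = \frac{\sqrt{70322}}{70322}$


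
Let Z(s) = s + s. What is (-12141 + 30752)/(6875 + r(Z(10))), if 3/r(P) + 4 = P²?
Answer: 2456652/907501 ≈ 2.7071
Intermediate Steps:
Z(s) = 2*s
r(P) = 3/(-4 + P²)
(-12141 + 30752)/(6875 + r(Z(10))) = (-12141 + 30752)/(6875 + 3/(-4 + (2*10)²)) = 18611/(6875 + 3/(-4 + 20²)) = 18611/(6875 + 3/(-4 + 400)) = 18611/(6875 + 3/396) = 18611/(6875 + 3*(1/396)) = 18611/(6875 + 1/132) = 18611/(907501/132) = 18611*(132/907501) = 2456652/907501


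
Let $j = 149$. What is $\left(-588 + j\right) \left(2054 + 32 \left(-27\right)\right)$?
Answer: $-522410$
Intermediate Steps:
$\left(-588 + j\right) \left(2054 + 32 \left(-27\right)\right) = \left(-588 + 149\right) \left(2054 + 32 \left(-27\right)\right) = - 439 \left(2054 - 864\right) = \left(-439\right) 1190 = -522410$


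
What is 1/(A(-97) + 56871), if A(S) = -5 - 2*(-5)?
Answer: 1/56876 ≈ 1.7582e-5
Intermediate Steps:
A(S) = 5 (A(S) = -5 + 10 = 5)
1/(A(-97) + 56871) = 1/(5 + 56871) = 1/56876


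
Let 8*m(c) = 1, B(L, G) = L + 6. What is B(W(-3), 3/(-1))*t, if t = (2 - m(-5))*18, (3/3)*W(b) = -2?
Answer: 135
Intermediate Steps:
W(b) = -2
B(L, G) = 6 + L
m(c) = ⅛ (m(c) = (⅛)*1 = ⅛)
t = 135/4 (t = (2 - 1*⅛)*18 = (2 - ⅛)*18 = (15/8)*18 = 135/4 ≈ 33.750)
B(W(-3), 3/(-1))*t = (6 - 2)*(135/4) = 4*(135/4) = 135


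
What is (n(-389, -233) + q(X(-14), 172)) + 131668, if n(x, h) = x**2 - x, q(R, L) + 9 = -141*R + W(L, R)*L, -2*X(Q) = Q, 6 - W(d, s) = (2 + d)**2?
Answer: -4924058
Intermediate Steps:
W(d, s) = 6 - (2 + d)**2
X(Q) = -Q/2
q(R, L) = -9 - 141*R + L*(6 - (2 + L)**2) (q(R, L) = -9 + (-141*R + (6 - (2 + L)**2)*L) = -9 + (-141*R + L*(6 - (2 + L)**2)) = -9 - 141*R + L*(6 - (2 + L)**2))
(n(-389, -233) + q(X(-14), 172)) + 131668 = (-389*(-1 - 389) + (-9 - (-141)*(-14)/2 - 1*172*(-6 + (2 + 172)**2))) + 131668 = (-389*(-390) + (-9 - 141*7 - 1*172*(-6 + 174**2))) + 131668 = (151710 + (-9 - 987 - 1*172*(-6 + 30276))) + 131668 = (151710 + (-9 - 987 - 1*172*30270)) + 131668 = (151710 + (-9 - 987 - 5206440)) + 131668 = (151710 - 5207436) + 131668 = -5055726 + 131668 = -4924058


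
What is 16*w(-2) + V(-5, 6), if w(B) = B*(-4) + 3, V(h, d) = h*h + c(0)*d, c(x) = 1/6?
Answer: 202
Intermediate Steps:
c(x) = ⅙
V(h, d) = h² + d/6 (V(h, d) = h*h + d/6 = h² + d/6)
w(B) = 3 - 4*B (w(B) = -4*B + 3 = 3 - 4*B)
16*w(-2) + V(-5, 6) = 16*(3 - 4*(-2)) + ((-5)² + (⅙)*6) = 16*(3 + 8) + (25 + 1) = 16*11 + 26 = 176 + 26 = 202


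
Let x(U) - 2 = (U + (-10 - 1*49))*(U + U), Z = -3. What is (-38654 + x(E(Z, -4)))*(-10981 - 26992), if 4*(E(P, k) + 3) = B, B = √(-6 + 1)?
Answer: 11629041385/8 + 2468245*I*√5/2 ≈ 1.4536e+9 + 2.7596e+6*I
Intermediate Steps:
B = I*√5 (B = √(-5) = I*√5 ≈ 2.2361*I)
E(P, k) = -3 + I*√5/4 (E(P, k) = -3 + (I*√5)/4 = -3 + I*√5/4)
x(U) = 2 + 2*U*(-59 + U) (x(U) = 2 + (U + (-10 - 1*49))*(U + U) = 2 + (U + (-10 - 49))*(2*U) = 2 + (U - 59)*(2*U) = 2 + (-59 + U)*(2*U) = 2 + 2*U*(-59 + U))
(-38654 + x(E(Z, -4)))*(-10981 - 26992) = (-38654 + (2 - 118*(-3 + I*√5/4) + 2*(-3 + I*√5/4)²))*(-10981 - 26992) = (-38654 + (2 + (354 - 59*I*√5/2) + 2*(-3 + I*√5/4)²))*(-37973) = (-38654 + (356 + 2*(-3 + I*√5/4)² - 59*I*√5/2))*(-37973) = (-38298 + 2*(-3 + I*√5/4)² - 59*I*√5/2)*(-37973) = 1454289954 - 75946*(-3 + I*√5/4)² + 2240407*I*√5/2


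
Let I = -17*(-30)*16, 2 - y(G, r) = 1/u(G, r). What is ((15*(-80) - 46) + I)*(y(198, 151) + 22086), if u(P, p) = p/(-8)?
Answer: 23060236544/151 ≈ 1.5272e+8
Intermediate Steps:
u(P, p) = -p/8 (u(P, p) = p*(-1/8) = -p/8)
y(G, r) = 2 + 8/r (y(G, r) = 2 - 1/((-r/8)) = 2 - (-8)/r = 2 + 8/r)
I = 8160 (I = 510*16 = 8160)
((15*(-80) - 46) + I)*(y(198, 151) + 22086) = ((15*(-80) - 46) + 8160)*((2 + 8/151) + 22086) = ((-1200 - 46) + 8160)*((2 + 8*(1/151)) + 22086) = (-1246 + 8160)*((2 + 8/151) + 22086) = 6914*(310/151 + 22086) = 6914*(3335296/151) = 23060236544/151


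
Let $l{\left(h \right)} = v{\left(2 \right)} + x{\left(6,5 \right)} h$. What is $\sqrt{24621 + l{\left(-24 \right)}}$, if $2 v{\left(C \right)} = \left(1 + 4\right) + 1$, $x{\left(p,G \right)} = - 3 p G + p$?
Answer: $12 \sqrt{185} \approx 163.22$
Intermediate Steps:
$x{\left(p,G \right)} = p - 3 G p$ ($x{\left(p,G \right)} = - 3 G p + p = p - 3 G p$)
$v{\left(C \right)} = 3$ ($v{\left(C \right)} = \frac{\left(1 + 4\right) + 1}{2} = \frac{5 + 1}{2} = \frac{1}{2} \cdot 6 = 3$)
$l{\left(h \right)} = 3 - 84 h$ ($l{\left(h \right)} = 3 + 6 \left(1 - 15\right) h = 3 + 6 \left(-14\right) h = 3 - 84 h$)
$\sqrt{24621 + l{\left(-24 \right)}} = \sqrt{24621 + \left(3 - -2016\right)} = \sqrt{24621 + \left(3 + 2016\right)} = \sqrt{24621 + 2019} = \sqrt{26640} = 12 \sqrt{185}$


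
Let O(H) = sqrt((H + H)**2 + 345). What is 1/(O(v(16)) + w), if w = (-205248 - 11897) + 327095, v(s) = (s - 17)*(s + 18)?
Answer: 109950/12088997531 - sqrt(4969)/12088997531 ≈ 9.0892e-6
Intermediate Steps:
v(s) = (-17 + s)*(18 + s)
O(H) = sqrt(345 + 4*H**2) (O(H) = sqrt((2*H)**2 + 345) = sqrt(4*H**2 + 345) = sqrt(345 + 4*H**2))
w = 109950 (w = -217145 + 327095 = 109950)
1/(O(v(16)) + w) = 1/(sqrt(345 + 4*(-306 + 16 + 16**2)**2) + 109950) = 1/(sqrt(345 + 4*(-306 + 16 + 256)**2) + 109950) = 1/(sqrt(345 + 4*(-34)**2) + 109950) = 1/(sqrt(345 + 4*1156) + 109950) = 1/(sqrt(345 + 4624) + 109950) = 1/(sqrt(4969) + 109950) = 1/(109950 + sqrt(4969))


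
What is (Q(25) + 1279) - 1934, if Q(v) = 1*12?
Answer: -643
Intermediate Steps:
Q(v) = 12
(Q(25) + 1279) - 1934 = (12 + 1279) - 1934 = 1291 - 1934 = -643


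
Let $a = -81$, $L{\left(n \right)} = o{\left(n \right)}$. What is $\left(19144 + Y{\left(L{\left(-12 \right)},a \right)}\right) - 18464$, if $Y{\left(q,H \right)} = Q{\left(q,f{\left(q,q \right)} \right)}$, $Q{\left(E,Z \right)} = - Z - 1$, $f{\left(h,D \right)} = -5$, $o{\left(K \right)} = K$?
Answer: $684$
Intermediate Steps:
$L{\left(n \right)} = n$
$Q{\left(E,Z \right)} = -1 - Z$
$Y{\left(q,H \right)} = 4$ ($Y{\left(q,H \right)} = -1 - -5 = -1 + 5 = 4$)
$\left(19144 + Y{\left(L{\left(-12 \right)},a \right)}\right) - 18464 = \left(19144 + 4\right) - 18464 = 19148 - 18464 = 684$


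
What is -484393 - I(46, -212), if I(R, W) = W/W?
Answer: -484394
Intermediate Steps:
I(R, W) = 1
-484393 - I(46, -212) = -484393 - 1*1 = -484393 - 1 = -484394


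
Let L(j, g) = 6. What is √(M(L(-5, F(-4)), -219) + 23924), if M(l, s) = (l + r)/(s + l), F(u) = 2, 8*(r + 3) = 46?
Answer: √4341624369/426 ≈ 154.67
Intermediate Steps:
r = 11/4 (r = -3 + (⅛)*46 = -3 + 23/4 = 11/4 ≈ 2.7500)
M(l, s) = (11/4 + l)/(l + s) (M(l, s) = (l + 11/4)/(s + l) = (11/4 + l)/(l + s))
√(M(L(-5, F(-4)), -219) + 23924) = √((11/4 + 6)/(6 - 219) + 23924) = √((35/4)/(-213) + 23924) = √(-1/213*35/4 + 23924) = √(-35/852 + 23924) = √(20383213/852) = √4341624369/426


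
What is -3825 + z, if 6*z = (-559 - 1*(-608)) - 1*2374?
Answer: -8425/2 ≈ -4212.5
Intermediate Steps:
z = -775/2 (z = ((-559 - 1*(-608)) - 1*2374)/6 = ((-559 + 608) - 2374)/6 = (49 - 2374)/6 = (⅙)*(-2325) = -775/2 ≈ -387.50)
-3825 + z = -3825 - 775/2 = -8425/2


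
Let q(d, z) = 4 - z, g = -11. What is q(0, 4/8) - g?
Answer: 29/2 ≈ 14.500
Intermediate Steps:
q(0, 4/8) - g = (4 - 4/8) - 1*(-11) = (4 - 4/8) + 11 = (4 - 1*1/2) + 11 = (4 - 1/2) + 11 = 7/2 + 11 = 29/2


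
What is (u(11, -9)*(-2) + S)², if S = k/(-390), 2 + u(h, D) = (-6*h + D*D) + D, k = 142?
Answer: 2660161/38025 ≈ 69.958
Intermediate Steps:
u(h, D) = -2 + D + D² - 6*h (u(h, D) = -2 + ((-6*h + D*D) + D) = -2 + ((-6*h + D²) + D) = -2 + ((D² - 6*h) + D) = -2 + (D + D² - 6*h) = -2 + D + D² - 6*h)
S = -71/195 (S = 142/(-390) = 142*(-1/390) = -71/195 ≈ -0.36410)
(u(11, -9)*(-2) + S)² = ((-2 - 9 + (-9)² - 6*11)*(-2) - 71/195)² = ((-2 - 9 + 81 - 66)*(-2) - 71/195)² = (4*(-2) - 71/195)² = (-8 - 71/195)² = (-1631/195)² = 2660161/38025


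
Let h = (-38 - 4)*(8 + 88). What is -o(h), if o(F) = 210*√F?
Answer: -5040*I*√7 ≈ -13335.0*I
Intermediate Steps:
h = -4032 (h = -42*96 = -4032)
-o(h) = -210*√(-4032) = -210*24*I*√7 = -5040*I*√7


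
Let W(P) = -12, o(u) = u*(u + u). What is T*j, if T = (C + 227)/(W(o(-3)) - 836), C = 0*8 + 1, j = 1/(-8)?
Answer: 57/1696 ≈ 0.033608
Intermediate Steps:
o(u) = 2*u² (o(u) = u*(2*u) = 2*u²)
j = -⅛ ≈ -0.12500
C = 1 (C = 0 + 1 = 1)
T = -57/212 (T = (1 + 227)/(-12 - 836) = 228/(-848) = 228*(-1/848) = -57/212 ≈ -0.26887)
T*j = -57/212*(-⅛) = 57/1696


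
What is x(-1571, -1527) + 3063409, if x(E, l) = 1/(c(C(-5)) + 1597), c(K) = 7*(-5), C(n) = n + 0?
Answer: 4785044859/1562 ≈ 3.0634e+6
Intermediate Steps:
C(n) = n
c(K) = -35
x(E, l) = 1/1562 (x(E, l) = 1/(-35 + 1597) = 1/1562)
x(-1571, -1527) + 3063409 = 1/1562 + 3063409 = 4785044859/1562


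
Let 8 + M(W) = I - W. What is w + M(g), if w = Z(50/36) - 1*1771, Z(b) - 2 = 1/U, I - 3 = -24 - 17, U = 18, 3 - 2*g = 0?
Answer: -16348/9 ≈ -1816.4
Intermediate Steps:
g = 3/2 (g = 3/2 - 1/2*0 = 3/2 + 0 = 3/2 ≈ 1.5000)
I = -38 (I = 3 + (-24 - 17) = 3 - 41 = -38)
M(W) = -46 - W (M(W) = -8 + (-38 - W) = -46 - W)
Z(b) = 37/18 (Z(b) = 2 + 1/18 = 37/18)
w = -31841/18 (w = 37/18 - 1*1771 = 37/18 - 1771 = -31841/18 ≈ -1768.9)
w + M(g) = -31841/18 + (-46 - 1*3/2) = -31841/18 + (-46 - 3/2) = -31841/18 - 95/2 = -16348/9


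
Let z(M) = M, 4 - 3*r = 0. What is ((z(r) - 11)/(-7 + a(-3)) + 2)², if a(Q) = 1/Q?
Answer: 5329/484 ≈ 11.010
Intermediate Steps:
r = 4/3 (r = 4/3 - ⅓*0 = 4/3 + 0 = 4/3 ≈ 1.3333)
((z(r) - 11)/(-7 + a(-3)) + 2)² = ((4/3 - 11)/(-7 + 1/(-3)) + 2)² = (-29/(3*(-7 - ⅓)) + 2)² = (-29/(3*(-22/3)) + 2)² = (-29/3*(-3/22) + 2)² = (29/22 + 2)² = (73/22)² = 5329/484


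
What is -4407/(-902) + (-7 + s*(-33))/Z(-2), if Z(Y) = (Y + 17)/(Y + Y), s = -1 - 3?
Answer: -76979/2706 ≈ -28.448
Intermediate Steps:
s = -4
Z(Y) = (17 + Y)/(2*Y) (Z(Y) = (17 + Y)/((2*Y)) = (17 + Y)*(1/(2*Y)) = (17 + Y)/(2*Y))
-4407/(-902) + (-7 + s*(-33))/Z(-2) = -4407/(-902) + (-7 - 4*(-33))/(((½)*(17 - 2)/(-2))) = -4407*(-1/902) + (-7 + 132)/(((½)*(-½)*15)) = 4407/902 + 125/(-15/4) = 4407/902 + 125*(-4/15) = 4407/902 - 100/3 = -76979/2706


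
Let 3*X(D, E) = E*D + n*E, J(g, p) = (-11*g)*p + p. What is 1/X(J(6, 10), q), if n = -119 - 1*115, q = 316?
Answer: -3/279344 ≈ -1.0739e-5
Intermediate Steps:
J(g, p) = p - 11*g*p (J(g, p) = -11*g*p + p = p - 11*g*p)
n = -234 (n = -119 - 115 = -234)
X(D, E) = -78*E + D*E/3 (X(D, E) = (E*D - 234*E)/3 = (D*E - 234*E)/3 = (-234*E + D*E)/3 = -78*E + D*E/3)
1/X(J(6, 10), q) = 1/((⅓)*316*(-234 + 10*(1 - 11*6))) = 1/((⅓)*316*(-234 + 10*(1 - 66))) = 1/((⅓)*316*(-234 + 10*(-65))) = 1/((⅓)*316*(-234 - 650)) = 1/((⅓)*316*(-884)) = 1/(-279344/3) = -3/279344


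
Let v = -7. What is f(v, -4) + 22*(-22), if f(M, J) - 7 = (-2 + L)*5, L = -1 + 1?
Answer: -487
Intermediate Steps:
L = 0
f(M, J) = -3 (f(M, J) = 7 + (-2 + 0)*5 = 7 - 2*5 = 7 - 10 = -3)
f(v, -4) + 22*(-22) = -3 + 22*(-22) = -3 - 484 = -487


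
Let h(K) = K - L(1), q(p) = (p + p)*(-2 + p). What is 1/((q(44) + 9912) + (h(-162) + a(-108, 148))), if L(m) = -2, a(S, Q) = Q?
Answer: 1/13596 ≈ 7.3551e-5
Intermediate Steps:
q(p) = 2*p*(-2 + p) (q(p) = (2*p)*(-2 + p) = 2*p*(-2 + p))
h(K) = 2 + K (h(K) = K - 1*(-2) = K + 2 = 2 + K)
1/((q(44) + 9912) + (h(-162) + a(-108, 148))) = 1/((2*44*(-2 + 44) + 9912) + ((2 - 162) + 148)) = 1/((2*44*42 + 9912) + (-160 + 148)) = 1/((3696 + 9912) - 12) = 1/(13608 - 12) = 1/13596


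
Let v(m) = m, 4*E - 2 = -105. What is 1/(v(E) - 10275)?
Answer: -4/41203 ≈ -9.7080e-5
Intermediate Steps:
E = -103/4 (E = 1/2 + (1/4)*(-105) = 1/2 - 105/4 = -103/4 ≈ -25.750)
1/(v(E) - 10275) = 1/(-103/4 - 10275) = 1/(-41203/4) = -4/41203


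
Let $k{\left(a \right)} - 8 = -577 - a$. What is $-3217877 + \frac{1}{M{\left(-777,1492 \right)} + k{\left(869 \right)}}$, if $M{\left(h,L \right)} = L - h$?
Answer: $- \frac{2674055786}{831} \approx -3.2179 \cdot 10^{6}$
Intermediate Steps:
$k{\left(a \right)} = -569 - a$ ($k{\left(a \right)} = 8 - \left(577 + a\right) = -569 - a$)
$-3217877 + \frac{1}{M{\left(-777,1492 \right)} + k{\left(869 \right)}} = -3217877 + \frac{1}{\left(1492 - -777\right) - 1438} = -3217877 + \frac{1}{\left(1492 + 777\right) - 1438} = -3217877 + \frac{1}{2269 - 1438} = -3217877 + \frac{1}{831} = - \frac{2674055786}{831}$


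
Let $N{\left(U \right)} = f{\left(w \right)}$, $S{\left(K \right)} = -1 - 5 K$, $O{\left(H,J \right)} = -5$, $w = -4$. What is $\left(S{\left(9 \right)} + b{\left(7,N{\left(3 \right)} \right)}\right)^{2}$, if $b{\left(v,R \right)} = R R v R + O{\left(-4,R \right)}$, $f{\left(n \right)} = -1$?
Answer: $3364$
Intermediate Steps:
$N{\left(U \right)} = -1$
$b{\left(v,R \right)} = -5 + v R^{3}$ ($b{\left(v,R \right)} = R R v R - 5 = R^{2} v R - 5 = v R^{2} R - 5 = v R^{3} - 5 = -5 + v R^{3}$)
$\left(S{\left(9 \right)} + b{\left(7,N{\left(3 \right)} \right)}\right)^{2} = \left(\left(-1 - 45\right) + \left(-5 + 7 \left(-1\right)^{3}\right)\right)^{2} = \left(\left(-1 - 45\right) + \left(-5 + 7 \left(-1\right)\right)\right)^{2} = \left(-46 - 12\right)^{2} = \left(-58\right)^{2} = 3364$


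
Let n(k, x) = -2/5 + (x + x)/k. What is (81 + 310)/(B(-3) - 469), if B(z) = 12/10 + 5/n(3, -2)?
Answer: -50830/61189 ≈ -0.83070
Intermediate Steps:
n(k, x) = -⅖ + 2*x/k (n(k, x) = -2*⅕ + (2*x)/k = -⅖ + 2*x/k)
B(z) = -219/130 (B(z) = 12/10 + 5/(-⅖ + 2*(-2)/3) = 12*(⅒) + 5/(-⅖ + 2*(-2)*(⅓)) = 6/5 + 5/(-⅖ - 4/3) = 6/5 + 5/(-26/15) = 6/5 + 5*(-15/26) = 6/5 - 75/26 = -219/130)
(81 + 310)/(B(-3) - 469) = (81 + 310)/(-219/130 - 469) = 391/(-61189/130) = 391*(-130/61189) = -50830/61189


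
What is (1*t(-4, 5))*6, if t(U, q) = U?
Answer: -24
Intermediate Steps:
(1*t(-4, 5))*6 = (1*(-4))*6 = -4*6 = -24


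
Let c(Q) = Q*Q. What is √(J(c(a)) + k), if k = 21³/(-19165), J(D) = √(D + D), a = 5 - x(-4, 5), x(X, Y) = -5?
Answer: √(-177487065 + 3672972250*√2)/19165 ≈ 3.6958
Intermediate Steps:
a = 10 (a = 5 - 1*(-5) = 5 + 5 = 10)
c(Q) = Q²
J(D) = √2*√D (J(D) = √(2*D) = √2*√D)
k = -9261/19165 (k = 9261*(-1/19165) = -9261/19165 ≈ -0.48322)
√(J(c(a)) + k) = √(√2*√(10²) - 9261/19165) = √(√2*√100 - 9261/19165) = √(√2*10 - 9261/19165) = √(10*√2 - 9261/19165) = √(-9261/19165 + 10*√2)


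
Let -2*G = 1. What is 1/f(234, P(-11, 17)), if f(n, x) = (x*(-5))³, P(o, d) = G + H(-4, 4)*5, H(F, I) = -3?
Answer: 8/3723875 ≈ 2.1483e-6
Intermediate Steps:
G = -½ (G = -½*1 = -½ ≈ -0.50000)
P(o, d) = -31/2 (P(o, d) = -½ - 3*5 = -½ - 15 = -31/2)
f(n, x) = -125*x³ (f(n, x) = (-5*x)³ = -125*x³)
1/f(234, P(-11, 17)) = 1/(-125*(-31/2)³) = 1/(-125*(-29791/8)) = 1/(3723875/8) = 8/3723875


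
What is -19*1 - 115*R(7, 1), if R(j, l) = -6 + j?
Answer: -134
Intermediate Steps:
-19*1 - 115*R(7, 1) = -19*1 - 115*(-6 + 7) = -19 - 115*1 = -19 - 115 = -134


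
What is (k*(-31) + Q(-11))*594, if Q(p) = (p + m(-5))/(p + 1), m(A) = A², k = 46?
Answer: -4239378/5 ≈ -8.4788e+5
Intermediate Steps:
Q(p) = (25 + p)/(1 + p) (Q(p) = (p + (-5)²)/(p + 1) = (p + 25)/(1 + p) = (25 + p)/(1 + p))
(k*(-31) + Q(-11))*594 = (46*(-31) + (25 - 11)/(1 - 11))*594 = (-1426 + 14/(-10))*594 = (-1426 - ⅒*14)*594 = (-1426 - 7/5)*594 = -7137/5*594 = -4239378/5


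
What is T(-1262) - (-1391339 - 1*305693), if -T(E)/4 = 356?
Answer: 1695608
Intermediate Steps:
T(E) = -1424 (T(E) = -4*356 = -1424)
T(-1262) - (-1391339 - 1*305693) = -1424 - (-1391339 - 1*305693) = -1424 - (-1391339 - 305693) = -1424 - 1*(-1697032) = -1424 + 1697032 = 1695608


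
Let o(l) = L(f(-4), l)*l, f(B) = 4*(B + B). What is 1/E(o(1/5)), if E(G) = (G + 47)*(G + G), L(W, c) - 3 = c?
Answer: 625/38112 ≈ 0.016399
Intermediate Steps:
f(B) = 8*B (f(B) = 4*(2*B) = 8*B)
L(W, c) = 3 + c
o(l) = l*(3 + l) (o(l) = (3 + l)*l = l*(3 + l))
E(G) = 2*G*(47 + G) (E(G) = (47 + G)*(2*G) = 2*G*(47 + G))
1/E(o(1/5)) = 1/(2*((3 + 1/5)/5)*(47 + (3 + 1/5)/5)) = 1/(2*((3 + ⅕)/5)*(47 + (3 + ⅕)/5)) = 1/(2*((⅕)*(16/5))*(47 + (⅕)*(16/5))) = 1/(2*(16/25)*(47 + 16/25)) = 1/(2*(16/25)*(1191/25)) = 1/(38112/625) = 625/38112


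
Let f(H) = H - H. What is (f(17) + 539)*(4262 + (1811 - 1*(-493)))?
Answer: 3539074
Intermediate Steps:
f(H) = 0
(f(17) + 539)*(4262 + (1811 - 1*(-493))) = (0 + 539)*(4262 + (1811 - 1*(-493))) = 539*(4262 + (1811 + 493)) = 539*(4262 + 2304) = 539*6566 = 3539074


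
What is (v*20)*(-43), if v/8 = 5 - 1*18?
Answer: 89440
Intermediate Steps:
v = -104 (v = 8*(5 - 1*18) = 8*(5 - 18) = 8*(-13) = -104)
(v*20)*(-43) = -104*20*(-43) = -2080*(-43) = 89440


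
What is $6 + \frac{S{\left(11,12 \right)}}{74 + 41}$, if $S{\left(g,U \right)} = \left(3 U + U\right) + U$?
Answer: $\frac{150}{23} \approx 6.5217$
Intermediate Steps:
$S{\left(g,U \right)} = 5 U$ ($S{\left(g,U \right)} = 4 U + U = 5 U$)
$6 + \frac{S{\left(11,12 \right)}}{74 + 41} = 6 + \frac{5 \cdot 12}{74 + 41} = 6 + \frac{1}{115} \cdot 60 = 6 + \frac{12}{23} = \frac{150}{23}$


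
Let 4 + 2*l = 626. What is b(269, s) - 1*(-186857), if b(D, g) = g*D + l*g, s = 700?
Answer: 592857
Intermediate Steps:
l = 311 (l = -2 + (½)*626 = -2 + 313 = 311)
b(D, g) = 311*g + D*g (b(D, g) = g*D + 311*g = D*g + 311*g = 311*g + D*g)
b(269, s) - 1*(-186857) = 700*(311 + 269) - 1*(-186857) = 700*580 + 186857 = 406000 + 186857 = 592857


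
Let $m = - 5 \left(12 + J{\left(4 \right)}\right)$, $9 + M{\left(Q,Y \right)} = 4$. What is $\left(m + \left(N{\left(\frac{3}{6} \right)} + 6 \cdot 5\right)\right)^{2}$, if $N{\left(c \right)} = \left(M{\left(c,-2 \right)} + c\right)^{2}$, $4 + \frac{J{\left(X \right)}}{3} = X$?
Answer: $\frac{1521}{16} \approx 95.063$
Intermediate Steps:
$M{\left(Q,Y \right)} = -5$ ($M{\left(Q,Y \right)} = -9 + 4 = -5$)
$J{\left(X \right)} = -12 + 3 X$
$N{\left(c \right)} = \left(-5 + c\right)^{2}$
$m = -60$ ($m = - 5 \left(12 + \left(-12 + 3 \cdot 4\right)\right) = - 5 \left(12 + \left(-12 + 12\right)\right) = - 5 \left(12 + 0\right) = \left(-5\right) 12 = -60$)
$\left(m + \left(N{\left(\frac{3}{6} \right)} + 6 \cdot 5\right)\right)^{2} = \left(-60 + \left(\left(-5 + \frac{3}{6}\right)^{2} + 6 \cdot 5\right)\right)^{2} = \left(-60 + \left(\left(-5 + 3 \cdot \frac{1}{6}\right)^{2} + 30\right)\right)^{2} = \left(-60 + \left(\left(-5 + \frac{1}{2}\right)^{2} + 30\right)\right)^{2} = \left(-60 + \left(\left(- \frac{9}{2}\right)^{2} + 30\right)\right)^{2} = \left(-60 + \left(\frac{81}{4} + 30\right)\right)^{2} = \left(-60 + \frac{201}{4}\right)^{2} = \left(- \frac{39}{4}\right)^{2} = \frac{1521}{16}$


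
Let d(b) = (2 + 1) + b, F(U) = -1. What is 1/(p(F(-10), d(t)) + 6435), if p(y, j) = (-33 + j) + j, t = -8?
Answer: 1/6392 ≈ 0.00015645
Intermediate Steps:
d(b) = 3 + b
p(y, j) = -33 + 2*j
1/(p(F(-10), d(t)) + 6435) = 1/((-33 + 2*(3 - 8)) + 6435) = 1/((-33 + 2*(-5)) + 6435) = 1/((-33 - 10) + 6435) = 1/(-43 + 6435) = 1/6392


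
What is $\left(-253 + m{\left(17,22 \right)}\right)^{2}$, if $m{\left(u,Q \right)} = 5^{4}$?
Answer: $138384$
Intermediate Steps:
$m{\left(u,Q \right)} = 625$
$\left(-253 + m{\left(17,22 \right)}\right)^{2} = \left(-253 + 625\right)^{2} = 372^{2} = 138384$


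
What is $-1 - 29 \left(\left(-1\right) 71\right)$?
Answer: $2058$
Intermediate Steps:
$-1 - 29 \left(\left(-1\right) 71\right) = -1 - -2059 = -1 + 2059 = 2058$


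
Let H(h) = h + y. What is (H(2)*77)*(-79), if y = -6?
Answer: 24332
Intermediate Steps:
H(h) = -6 + h (H(h) = h - 6 = -6 + h)
(H(2)*77)*(-79) = ((-6 + 2)*77)*(-79) = -4*77*(-79) = -308*(-79) = 24332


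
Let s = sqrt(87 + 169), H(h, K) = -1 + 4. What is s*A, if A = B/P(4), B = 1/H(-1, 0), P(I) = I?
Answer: 4/3 ≈ 1.3333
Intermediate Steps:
H(h, K) = 3
s = 16 (s = sqrt(256) = 16)
B = 1/3 ≈ 0.33333
A = 1/12 (A = (1/3)/4 = (1/3)*(1/4) = 1/12 ≈ 0.083333)
s*A = 16*(1/12) = 4/3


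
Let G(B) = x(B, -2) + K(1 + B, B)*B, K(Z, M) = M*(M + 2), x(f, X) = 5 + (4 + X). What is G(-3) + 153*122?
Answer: 18664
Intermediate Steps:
x(f, X) = 9 + X
K(Z, M) = M*(2 + M)
G(B) = 7 + B**2*(2 + B) (G(B) = (9 - 2) + (B*(2 + B))*B = 7 + B**2*(2 + B))
G(-3) + 153*122 = (7 + (-3)**2*(2 - 3)) + 153*122 = (7 + 9*(-1)) + 18666 = (7 - 9) + 18666 = -2 + 18666 = 18664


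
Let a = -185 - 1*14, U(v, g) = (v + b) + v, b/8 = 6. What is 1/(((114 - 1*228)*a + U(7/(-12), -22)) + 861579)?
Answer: 6/5305871 ≈ 1.1308e-6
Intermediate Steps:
b = 48 (b = 8*6 = 48)
U(v, g) = 48 + 2*v (U(v, g) = (v + 48) + v = (48 + v) + v = 48 + 2*v)
a = -199 (a = -185 - 14 = -199)
1/(((114 - 1*228)*a + U(7/(-12), -22)) + 861579) = 1/(((114 - 1*228)*(-199) + (48 + 2*(7/(-12)))) + 861579) = 1/(((114 - 228)*(-199) + (48 + 2*(7*(-1/12)))) + 861579) = 1/((-114*(-199) + (48 + 2*(-7/12))) + 861579) = 1/((22686 + (48 - 7/6)) + 861579) = 1/((22686 + 281/6) + 861579) = 1/(136397/6 + 861579) = 1/(5305871/6) = 6/5305871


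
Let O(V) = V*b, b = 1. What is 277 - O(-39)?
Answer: 316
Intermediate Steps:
O(V) = V (O(V) = V*1 = V)
277 - O(-39) = 277 - 1*(-39) = 277 + 39 = 316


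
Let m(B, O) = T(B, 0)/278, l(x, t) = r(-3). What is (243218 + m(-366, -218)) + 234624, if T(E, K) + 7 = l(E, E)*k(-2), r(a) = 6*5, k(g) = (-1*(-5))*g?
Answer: 132839769/278 ≈ 4.7784e+5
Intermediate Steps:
k(g) = 5*g
r(a) = 30
l(x, t) = 30
T(E, K) = -307 (T(E, K) = -7 + 30*(5*(-2)) = -7 + 30*(-10) = -7 - 300 = -307)
m(B, O) = -307/278
(243218 + m(-366, -218)) + 234624 = (243218 - 307/278) + 234624 = 67614297/278 + 234624 = 132839769/278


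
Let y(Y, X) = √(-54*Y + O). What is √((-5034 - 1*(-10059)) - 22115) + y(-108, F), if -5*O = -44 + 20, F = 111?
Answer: 16*√570/5 + I*√17090 ≈ 76.399 + 130.73*I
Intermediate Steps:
O = 24/5 (O = -(-44 + 20)/5 = -⅕*(-24) = 24/5 ≈ 4.8000)
y(Y, X) = √(24/5 - 54*Y) (y(Y, X) = √(-54*Y + 24/5) = √(24/5 - 54*Y))
√((-5034 - 1*(-10059)) - 22115) + y(-108, F) = √((-5034 - 1*(-10059)) - 22115) + √(120 - 1350*(-108))/5 = √((-5034 + 10059) - 22115) + √(120 + 145800)/5 = √(5025 - 22115) + √145920/5 = √(-17090) + (16*√570)/5 = I*√17090 + 16*√570/5 = 16*√570/5 + I*√17090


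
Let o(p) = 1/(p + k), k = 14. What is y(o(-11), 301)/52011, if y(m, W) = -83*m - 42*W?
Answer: -38009/156033 ≈ -0.24360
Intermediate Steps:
o(p) = 1/(14 + p) (o(p) = 1/(p + 14) = 1/(14 + p))
y(o(-11), 301)/52011 = (-83/(14 - 11) - 42*301)/52011 = (-83/3 - 12642)*(1/52011) = -38009/3*1/52011 = -38009/156033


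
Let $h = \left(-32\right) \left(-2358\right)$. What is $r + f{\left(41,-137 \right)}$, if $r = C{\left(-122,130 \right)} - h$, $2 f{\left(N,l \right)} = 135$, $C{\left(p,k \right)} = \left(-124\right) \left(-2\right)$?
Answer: $- \frac{150281}{2} \approx -75141.0$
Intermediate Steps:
$C{\left(p,k \right)} = 248$
$h = 75456$
$f{\left(N,l \right)} = \frac{135}{2}$ ($f{\left(N,l \right)} = \frac{1}{2} \cdot 135 = \frac{135}{2}$)
$r = -75208$ ($r = 248 - 75456 = -75208$)
$r + f{\left(41,-137 \right)} = -75208 + \frac{135}{2} = - \frac{150281}{2}$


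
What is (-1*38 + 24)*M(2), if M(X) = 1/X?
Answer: -7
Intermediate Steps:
(-1*38 + 24)*M(2) = (-1*38 + 24)/2 = (-38 + 24)*(½) = -14*½ = -7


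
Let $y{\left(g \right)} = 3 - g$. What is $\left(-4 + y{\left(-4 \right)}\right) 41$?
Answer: $123$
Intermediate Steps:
$\left(-4 + y{\left(-4 \right)}\right) 41 = \left(-4 + \left(3 - -4\right)\right) 41 = \left(-4 + \left(3 + 4\right)\right) 41 = \left(-4 + 7\right) 41 = 3 \cdot 41 = 123$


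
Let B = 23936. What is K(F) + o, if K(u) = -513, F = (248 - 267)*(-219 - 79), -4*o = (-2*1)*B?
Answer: 11455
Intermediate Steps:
o = 11968 (o = -(-2*1)*23936/4 = -(-1)*23936/2 = -¼*(-47872) = 11968)
F = 5662 (F = -19*(-298) = 5662)
K(F) + o = -513 + 11968 = 11455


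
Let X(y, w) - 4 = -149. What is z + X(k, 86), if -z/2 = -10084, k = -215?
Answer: 20023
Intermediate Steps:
X(y, w) = -145 (X(y, w) = 4 - 149 = -145)
z = 20168 (z = -2*(-10084) = 20168)
z + X(k, 86) = 20168 - 145 = 20023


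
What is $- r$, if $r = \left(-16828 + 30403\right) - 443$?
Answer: $-13132$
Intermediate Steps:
$r = 13132$ ($r = 13575 - 443 = 13132$)
$- r = \left(-1\right) 13132 = -13132$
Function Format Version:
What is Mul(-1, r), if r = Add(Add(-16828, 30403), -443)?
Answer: -13132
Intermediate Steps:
r = 13132 (r = Add(13575, -443) = 13132)
Mul(-1, r) = Mul(-1, 13132) = -13132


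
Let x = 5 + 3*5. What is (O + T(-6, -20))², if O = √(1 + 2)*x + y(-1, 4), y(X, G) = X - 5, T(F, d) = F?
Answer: 1344 - 480*√3 ≈ 512.62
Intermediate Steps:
x = 20 (x = 5 + 15 = 20)
y(X, G) = -5 + X
O = -6 + 20*√3 (O = √(1 + 2)*20 + (-5 - 1) = √3*20 - 6 = 20*√3 - 6 = -6 + 20*√3 ≈ 28.641)
(O + T(-6, -20))² = ((-6 + 20*√3) - 6)² = (-12 + 20*√3)²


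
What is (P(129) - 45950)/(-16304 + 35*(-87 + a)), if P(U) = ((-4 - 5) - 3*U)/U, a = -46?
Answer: 1975982/901237 ≈ 2.1925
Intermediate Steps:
P(U) = (-9 - 3*U)/U
(P(129) - 45950)/(-16304 + 35*(-87 + a)) = ((-3 - 9/129) - 45950)/(-16304 + 35*(-87 - 46)) = ((-3 - 9*1/129) - 45950)/(-16304 + 35*(-133)) = ((-3 - 3/43) - 45950)/(-16304 - 4655) = (-132/43 - 45950)/(-20959) = -1975982/43*(-1/20959) = 1975982/901237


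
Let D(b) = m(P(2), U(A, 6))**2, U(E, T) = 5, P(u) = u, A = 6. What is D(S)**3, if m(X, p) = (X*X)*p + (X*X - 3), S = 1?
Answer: 85766121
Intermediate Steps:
m(X, p) = -3 + X**2 + p*X**2 (m(X, p) = X**2*p + (X**2 - 3) = p*X**2 + (-3 + X**2) = -3 + X**2 + p*X**2)
D(b) = 441 (D(b) = (-3 + 2**2 + 5*2**2)**2 = (-3 + 4 + 5*4)**2 = (-3 + 4 + 20)**2 = 21**2 = 441)
D(S)**3 = 441**3 = 85766121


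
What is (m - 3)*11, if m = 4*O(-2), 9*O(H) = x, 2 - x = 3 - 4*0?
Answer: -341/9 ≈ -37.889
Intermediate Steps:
x = -1 (x = 2 - (3 - 4*0) = 2 - (3 + 0) = 2 - 1*3 = 2 - 3 = -1)
O(H) = -1/9 (O(H) = (1/9)*(-1) = -1/9)
m = -4/9 (m = 4*(-1/9) = -4/9 ≈ -0.44444)
(m - 3)*11 = (-4/9 - 3)*11 = -31/9*11 = -341/9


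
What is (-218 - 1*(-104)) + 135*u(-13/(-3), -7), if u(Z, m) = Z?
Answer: 471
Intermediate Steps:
(-218 - 1*(-104)) + 135*u(-13/(-3), -7) = (-218 - 1*(-104)) + 135*(-13/(-3)) = (-218 + 104) + 135*(-13*(-1/3)) = -114 + 135*(13/3) = -114 + 585 = 471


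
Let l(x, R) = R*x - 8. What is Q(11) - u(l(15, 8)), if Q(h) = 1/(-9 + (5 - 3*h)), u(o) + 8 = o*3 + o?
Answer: -16281/37 ≈ -440.03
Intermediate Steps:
l(x, R) = -8 + R*x
u(o) = -8 + 4*o (u(o) = -8 + (o*3 + o) = -8 + (3*o + o) = -8 + 4*o)
Q(h) = 1/(-4 - 3*h)
Q(11) - u(l(15, 8)) = -1/(4 + 3*11) - (-8 + 4*(-8 + 8*15)) = -1/(4 + 33) - (-8 + 4*(-8 + 120)) = -1/37 - (-8 + 4*112) = -1*1/37 - (-8 + 448) = -1/37 - 1*440 = -1/37 - 440 = -16281/37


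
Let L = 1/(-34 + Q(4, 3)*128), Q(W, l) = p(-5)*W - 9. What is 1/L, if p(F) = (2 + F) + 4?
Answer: -674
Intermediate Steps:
p(F) = 6 + F
Q(W, l) = -9 + W (Q(W, l) = (6 - 5)*W - 9 = 1*W - 9 = W - 9 = -9 + W)
L = -1/674 (L = 1/(-34 + (-9 + 4)*128) = 1/(-34 - 5*128) = 1/(-34 - 640) = 1/(-674) = -1/674 ≈ -0.0014837)
1/L = 1/(-1/674) = -674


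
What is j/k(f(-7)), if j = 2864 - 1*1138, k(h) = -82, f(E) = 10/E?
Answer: -863/41 ≈ -21.049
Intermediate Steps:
j = 1726 (j = 2864 - 1138 = 1726)
j/k(f(-7)) = 1726/(-82) = 1726*(-1/82) = -863/41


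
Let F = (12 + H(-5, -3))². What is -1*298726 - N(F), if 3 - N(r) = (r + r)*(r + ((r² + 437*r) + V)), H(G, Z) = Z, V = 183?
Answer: 6541235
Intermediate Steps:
F = 81 (F = (12 - 3)² = 9² = 81)
N(r) = 3 - 2*r*(183 + r² + 438*r) (N(r) = 3 - (r + r)*(r + ((r² + 437*r) + 183)) = 3 - 2*r*(r + (183 + r² + 437*r)) = 3 - 2*r*(183 + r² + 438*r))
-1*298726 - N(F) = -1*298726 - (3 - 876*81² - 366*81 - 2*81³) = -298726 - (3 - 876*6561 - 29646 - 2*531441) = -298726 - (3 - 5747436 - 29646 - 1062882) = -298726 - 1*(-6839961) = -298726 + 6839961 = 6541235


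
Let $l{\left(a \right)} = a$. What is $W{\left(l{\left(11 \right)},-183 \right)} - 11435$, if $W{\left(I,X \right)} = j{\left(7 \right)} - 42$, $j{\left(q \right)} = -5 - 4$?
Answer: $-11486$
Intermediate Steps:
$j{\left(q \right)} = -9$ ($j{\left(q \right)} = -5 - 4 = -9$)
$W{\left(I,X \right)} = -51$ ($W{\left(I,X \right)} = -9 - 42 = -51$)
$W{\left(l{\left(11 \right)},-183 \right)} - 11435 = -51 - 11435 = -11486$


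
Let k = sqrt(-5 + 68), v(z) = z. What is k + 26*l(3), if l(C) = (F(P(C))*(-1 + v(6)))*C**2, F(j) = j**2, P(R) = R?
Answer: 10530 + 3*sqrt(7) ≈ 10538.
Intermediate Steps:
k = 3*sqrt(7) (k = sqrt(63) = 3*sqrt(7) ≈ 7.9373)
l(C) = 5*C**4 (l(C) = (C**2*(-1 + 6))*C**2 = (C**2*5)*C**2 = (5*C**2)*C**2 = 5*C**4)
k + 26*l(3) = 3*sqrt(7) + 26*(5*3**4) = 3*sqrt(7) + 26*(5*81) = 3*sqrt(7) + 26*405 = 3*sqrt(7) + 10530 = 10530 + 3*sqrt(7)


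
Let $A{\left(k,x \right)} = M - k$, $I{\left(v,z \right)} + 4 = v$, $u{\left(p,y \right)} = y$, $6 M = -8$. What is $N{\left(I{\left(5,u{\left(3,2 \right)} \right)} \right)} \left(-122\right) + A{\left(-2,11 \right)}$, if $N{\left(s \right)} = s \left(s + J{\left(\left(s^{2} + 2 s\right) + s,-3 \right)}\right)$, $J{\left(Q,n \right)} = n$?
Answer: $\frac{734}{3} \approx 244.67$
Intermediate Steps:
$M = - \frac{4}{3}$ ($M = \frac{1}{6} \left(-8\right) = - \frac{4}{3} \approx -1.3333$)
$I{\left(v,z \right)} = -4 + v$
$N{\left(s \right)} = s \left(-3 + s\right)$ ($N{\left(s \right)} = s \left(s - 3\right) = s \left(-3 + s\right)$)
$A{\left(k,x \right)} = - \frac{4}{3} - k$
$N{\left(I{\left(5,u{\left(3,2 \right)} \right)} \right)} \left(-122\right) + A{\left(-2,11 \right)} = \left(-4 + 5\right) \left(-3 + \left(-4 + 5\right)\right) \left(-122\right) - - \frac{2}{3} = 1 \left(-3 + 1\right) \left(-122\right) + \left(- \frac{4}{3} + 2\right) = 1 \left(-2\right) \left(-122\right) + \frac{2}{3} = \left(-2\right) \left(-122\right) + \frac{2}{3} = 244 + \frac{2}{3} = \frac{734}{3}$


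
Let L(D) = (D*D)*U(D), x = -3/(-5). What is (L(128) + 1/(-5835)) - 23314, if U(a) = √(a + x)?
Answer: -136037191/5835 + 16384*√3215/5 ≈ 1.6248e+5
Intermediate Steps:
x = ⅗ (x = -3*(-⅕) = ⅗ ≈ 0.60000)
U(a) = √(⅗ + a) (U(a) = √(a + ⅗) = √(⅗ + a))
L(D) = D²*√(15 + 25*D)/5 (L(D) = (D*D)*(√(15 + 25*D)/5) = D²*(√(15 + 25*D)/5) = D²*√(15 + 25*D)/5)
(L(128) + 1/(-5835)) - 23314 = ((⅕)*128²*√(15 + 25*128) + 1/(-5835)) - 23314 = ((⅕)*16384*√(15 + 3200) - 1/5835) - 23314 = ((⅕)*16384*√3215 - 1/5835) - 23314 = (16384*√3215/5 - 1/5835) - 23314 = (-1/5835 + 16384*√3215/5) - 23314 = -136037191/5835 + 16384*√3215/5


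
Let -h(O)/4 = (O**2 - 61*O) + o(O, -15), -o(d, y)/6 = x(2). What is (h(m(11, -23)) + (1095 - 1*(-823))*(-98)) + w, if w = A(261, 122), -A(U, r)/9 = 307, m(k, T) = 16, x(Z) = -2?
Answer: -187895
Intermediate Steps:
o(d, y) = 12 (o(d, y) = -6*(-2) = 12)
A(U, r) = -2763 (A(U, r) = -9*307 = -2763)
w = -2763
h(O) = -48 - 4*O**2 + 244*O (h(O) = -4*((O**2 - 61*O) + 12) = -4*(12 + O**2 - 61*O) = -48 - 4*O**2 + 244*O)
(h(m(11, -23)) + (1095 - 1*(-823))*(-98)) + w = ((-48 - 4*16**2 + 244*16) + (1095 - 1*(-823))*(-98)) - 2763 = ((-48 - 4*256 + 3904) + (1095 + 823)*(-98)) - 2763 = ((-48 - 1024 + 3904) + 1918*(-98)) - 2763 = (2832 - 187964) - 2763 = -185132 - 2763 = -187895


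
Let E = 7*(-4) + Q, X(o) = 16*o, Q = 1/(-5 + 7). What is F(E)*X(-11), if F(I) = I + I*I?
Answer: -128260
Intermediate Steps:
Q = 1/2 ≈ 0.50000
E = -55/2 (E = 7*(-4) + 1/2 = -28 + 1/2 = -55/2 ≈ -27.500)
F(I) = I + I**2
F(E)*X(-11) = (-55*(1 - 55/2)/2)*(16*(-11)) = -55/2*(-53/2)*(-176) = (2915/4)*(-176) = -128260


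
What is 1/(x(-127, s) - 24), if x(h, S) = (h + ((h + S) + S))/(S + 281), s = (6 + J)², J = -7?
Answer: -47/1170 ≈ -0.040171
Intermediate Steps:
s = 1 (s = (6 - 7)² = (-1)² = 1)
x(h, S) = (2*S + 2*h)/(281 + S) (x(h, S) = (h + ((S + h) + S))/(281 + S) = (h + (h + 2*S))/(281 + S) = (2*S + 2*h)/(281 + S))
1/(x(-127, s) - 24) = 1/(2*(1 - 127)/(281 + 1) - 24) = 1/(2*(-126)/282 - 24) = 1/(2*(1/282)*(-126) - 24) = 1/(-42/47 - 24) = 1/(-1170/47) = -47/1170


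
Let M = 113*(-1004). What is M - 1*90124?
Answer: -203576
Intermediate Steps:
M = -113452
M - 1*90124 = -113452 - 1*90124 = -113452 - 90124 = -203576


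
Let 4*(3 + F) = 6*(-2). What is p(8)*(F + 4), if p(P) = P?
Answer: -16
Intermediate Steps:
F = -6 (F = -3 + (6*(-2))/4 = -3 + (¼)*(-12) = -3 - 3 = -6)
p(8)*(F + 4) = 8*(-6 + 4) = 8*(-2) = -16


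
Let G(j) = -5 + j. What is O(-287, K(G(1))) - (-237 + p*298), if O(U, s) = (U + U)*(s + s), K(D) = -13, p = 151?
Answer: -29837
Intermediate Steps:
O(U, s) = 4*U*s (O(U, s) = (2*U)*(2*s) = 4*U*s)
O(-287, K(G(1))) - (-237 + p*298) = 4*(-287)*(-13) - (-237 + 151*298) = 14924 - (-237 + 44998) = 14924 - 1*44761 = 14924 - 44761 = -29837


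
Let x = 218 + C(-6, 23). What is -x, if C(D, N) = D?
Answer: -212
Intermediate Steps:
x = 212 (x = 218 - 6 = 212)
-x = -1*212 = -212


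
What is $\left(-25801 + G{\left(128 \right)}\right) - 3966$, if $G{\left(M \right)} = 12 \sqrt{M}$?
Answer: $-29767 + 96 \sqrt{2} \approx -29631.0$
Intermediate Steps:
$\left(-25801 + G{\left(128 \right)}\right) - 3966 = \left(-25801 + 12 \sqrt{128}\right) - 3966 = \left(-25801 + 12 \cdot 8 \sqrt{2}\right) - 3966 = \left(-25801 + 96 \sqrt{2}\right) - 3966 = -29767 + 96 \sqrt{2}$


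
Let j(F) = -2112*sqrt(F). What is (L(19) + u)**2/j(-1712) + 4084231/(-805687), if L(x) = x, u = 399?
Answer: -4084231/805687 + 3971*I*sqrt(107)/20544 ≈ -5.0693 + 1.9994*I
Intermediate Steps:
(L(19) + u)**2/j(-1712) + 4084231/(-805687) = (19 + 399)**2/((-8448*I*sqrt(107))) + 4084231/(-805687) = 418**2/((-8448*I*sqrt(107))) + 4084231*(-1/805687) = 174724/((-8448*I*sqrt(107))) - 4084231/805687 = 174724*(I*sqrt(107)/903936) - 4084231/805687 = 3971*I*sqrt(107)/20544 - 4084231/805687 = -4084231/805687 + 3971*I*sqrt(107)/20544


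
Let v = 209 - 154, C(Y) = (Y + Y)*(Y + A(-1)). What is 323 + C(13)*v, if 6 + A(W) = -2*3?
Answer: 1753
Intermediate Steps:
A(W) = -12 (A(W) = -6 - 2*3 = -6 - 6 = -12)
C(Y) = 2*Y*(-12 + Y) (C(Y) = (Y + Y)*(Y - 12) = (2*Y)*(-12 + Y) = 2*Y*(-12 + Y))
v = 55
323 + C(13)*v = 323 + (2*13*(-12 + 13))*55 = 323 + (2*13*1)*55 = 323 + 26*55 = 323 + 1430 = 1753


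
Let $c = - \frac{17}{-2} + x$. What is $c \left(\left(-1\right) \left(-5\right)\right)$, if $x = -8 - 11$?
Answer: $- \frac{105}{2} \approx -52.5$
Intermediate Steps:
$x = -19$ ($x = -8 - 11 = -19$)
$c = - \frac{21}{2}$ ($c = - \frac{17}{-2} - 19 = \left(-17\right) \left(- \frac{1}{2}\right) - 19 = \frac{17}{2} - 19 = - \frac{21}{2} \approx -10.5$)
$c \left(\left(-1\right) \left(-5\right)\right) = - \frac{21 \left(\left(-1\right) \left(-5\right)\right)}{2} = \left(- \frac{21}{2}\right) 5 = - \frac{105}{2}$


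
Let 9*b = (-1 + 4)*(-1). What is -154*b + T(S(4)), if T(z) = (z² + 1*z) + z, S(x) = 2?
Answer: 178/3 ≈ 59.333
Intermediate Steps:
T(z) = z² + 2*z (T(z) = (z² + z) + z = (z + z²) + z = z² + 2*z)
b = -⅓ (b = ((-1 + 4)*(-1))/9 = (3*(-1))/9 = (⅑)*(-3) = -⅓ ≈ -0.33333)
-154*b + T(S(4)) = -154*(-⅓) + 2*(2 + 2) = 154/3 + 2*4 = 154/3 + 8 = 178/3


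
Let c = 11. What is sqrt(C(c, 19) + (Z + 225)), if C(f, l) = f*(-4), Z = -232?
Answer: I*sqrt(51) ≈ 7.1414*I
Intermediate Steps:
C(f, l) = -4*f
sqrt(C(c, 19) + (Z + 225)) = sqrt(-4*11 + (-232 + 225)) = sqrt(-44 - 7) = sqrt(-51) = I*sqrt(51)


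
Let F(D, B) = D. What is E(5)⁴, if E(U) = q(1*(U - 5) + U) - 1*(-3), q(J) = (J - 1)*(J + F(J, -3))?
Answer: 3418801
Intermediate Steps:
q(J) = 2*J*(-1 + J) (q(J) = (J - 1)*(J + J) = (-1 + J)*(2*J) = 2*J*(-1 + J))
E(U) = 3 + 2*(-6 + 2*U)*(-5 + 2*U) (E(U) = 2*(1*(U - 5) + U)*(-1 + (1*(U - 5) + U)) - 1*(-3) = 2*(1*(-5 + U) + U)*(-1 + (1*(-5 + U) + U)) + 3 = 2*((-5 + U) + U)*(-1 + ((-5 + U) + U)) + 3 = 2*(-5 + 2*U)*(-1 + (-5 + 2*U)) + 3 = 2*(-5 + 2*U)*(-6 + 2*U) + 3 = 2*(-6 + 2*U)*(-5 + 2*U) + 3 = 3 + 2*(-6 + 2*U)*(-5 + 2*U))
E(5)⁴ = (63 - 44*5 + 8*5²)⁴ = (63 - 220 + 8*25)⁴ = (63 - 220 + 200)⁴ = 43⁴ = 3418801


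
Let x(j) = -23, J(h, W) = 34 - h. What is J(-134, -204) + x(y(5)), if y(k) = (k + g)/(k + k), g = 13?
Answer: 145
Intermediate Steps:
y(k) = (13 + k)/(2*k) (y(k) = (k + 13)/(k + k) = (13 + k)/((2*k)) = (13 + k)*(1/(2*k)) = (13 + k)/(2*k))
J(-134, -204) + x(y(5)) = (34 - 1*(-134)) - 23 = (34 + 134) - 23 = 168 - 23 = 145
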